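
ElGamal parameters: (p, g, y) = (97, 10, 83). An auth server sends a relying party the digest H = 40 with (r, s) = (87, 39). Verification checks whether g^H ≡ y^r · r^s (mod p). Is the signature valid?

invalid

Left side g^H mod p:
10^40 mod 97 = 91
Right side y^r · r^s mod p:
83^87 mod 97 = 42
87^39 mod 97 = 20
42·20 = 840 ≡ 64 (mod 97)
91 ≠ 64, so verification fails.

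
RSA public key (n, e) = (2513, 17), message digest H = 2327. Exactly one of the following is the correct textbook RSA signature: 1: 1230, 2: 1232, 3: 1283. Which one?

1

Candidate 1: 1230^17 mod 2513 = 2327
  → matches H = 2327
Candidate 2: 1232^17 mod 2513 = 1351
Candidate 3: 1283^17 mod 2513 = 186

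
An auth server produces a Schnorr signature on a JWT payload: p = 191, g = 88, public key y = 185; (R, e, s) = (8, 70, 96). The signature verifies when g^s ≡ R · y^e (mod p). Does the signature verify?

g^s mod p:
88^96 mod 191 = 103
R · y^e mod p:
185^70 mod 191 = 180
8·180 = 1440 ≡ 103 (mod 191)
103 ≡ 103 (mod 191); signature holds.

verifies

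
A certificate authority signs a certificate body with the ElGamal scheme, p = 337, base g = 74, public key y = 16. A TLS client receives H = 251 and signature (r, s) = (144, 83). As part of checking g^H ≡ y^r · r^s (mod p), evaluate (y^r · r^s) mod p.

16^2 = 256
16^4 ≡ 256^2 = 65536 ≡ 158
16^8 ≡ 158^2 = 24964 ≡ 26
16^16 ≡ 26^2 = 676 ≡ 2
16^32 ≡ 2^2 = 4
16^64 ≡ 4^2 = 16
16^128 ≡ 16^2 = 256
144 = 128 + 16, so 16^144 ≡ 256·2 ≡ 175 (mod 337)
144^2 = 20736 ≡ 179
144^4 ≡ 179^2 = 32041 ≡ 26
144^8 ≡ 26^2 = 676 ≡ 2
144^16 ≡ 2^2 = 4
144^32 ≡ 4^2 = 16
144^64 ≡ 16^2 = 256
83 = 64 + 16 + 2 + 1, so 144^83 ≡ 256·4·179·144 ≡ 110 (mod 337)
y^r · r^s ≡ 175·110 = 19250 ≡ 41 (mod 337)

41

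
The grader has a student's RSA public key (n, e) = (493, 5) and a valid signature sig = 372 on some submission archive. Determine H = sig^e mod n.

36

Squares mod 493: sig^1≡372, sig^2≡344, sig^4≡16
5 = 4 + 1, so sig^5 ≡ 16·372 ≡ 36 (mod 493)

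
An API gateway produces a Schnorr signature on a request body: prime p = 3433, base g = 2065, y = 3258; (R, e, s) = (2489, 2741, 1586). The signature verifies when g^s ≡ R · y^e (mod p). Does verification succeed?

fails

g^s mod p:
Squares mod 3433: 2065^1≡2065, 2065^2≡439, 2065^4≡473, 2065^8≡584, 2065^16≡1189, 2065^32≡2758, 2065^64≡2469, 2065^128≡2386, 2065^256≡1082, 2065^512≡71, 2065^1024≡1608
1586 = 1024 + 512 + 32 + 16 + 2, so 2065^1586 ≡ 1608·71·2758·1189·439 ≡ 1262 (mod 3433)
R · y^e mod p:
Squares mod 3433: 3258^1≡3258, 3258^2≡3161, 3258^4≡1891, 3258^8≡2128, 3258^16≡257, 3258^32≡822, 3258^64≡2816, 3258^128≡3059, 3258^256≡2556, 3258^512≡137, 3258^1024≡1604, 3258^2048≡1499
2741 = 2048 + 512 + 128 + 32 + 16 + 4 + 1, so 3258^2741 ≡ 1499·137·3059·822·257·1891·3258 ≡ 2627 (mod 3433)
2489·2627 = 6538603 ≡ 2171 (mod 3433)
1262 ≠ 2171; the check fails.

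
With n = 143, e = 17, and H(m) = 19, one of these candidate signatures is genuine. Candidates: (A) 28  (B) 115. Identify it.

Candidate A: 28^17 mod 143 = 19
  → matches H(m) = 19
Candidate B: 115^17 mod 143 = 124

A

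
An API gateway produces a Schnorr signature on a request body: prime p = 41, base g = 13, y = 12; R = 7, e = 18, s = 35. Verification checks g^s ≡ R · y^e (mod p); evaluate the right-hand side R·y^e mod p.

Squares mod 41: 12^1≡12, 12^2≡21, 12^4≡31, 12^8≡18, 12^16≡37
18 = 16 + 2, so 12^18 ≡ 37·21 ≡ 39 (mod 41)
R · y^e ≡ 7·39 = 273 ≡ 27 (mod 41)

27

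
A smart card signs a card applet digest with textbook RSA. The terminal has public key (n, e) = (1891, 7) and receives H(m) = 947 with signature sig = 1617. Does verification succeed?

sig^2 ≡ 1617^2 = 2614689 ≡ 1327
sig^4 ≡ 1327^2 = 1760929 ≡ 408
7 = 4 + 2 + 1, so sig^7 ≡ 408·1327·1617 ≡ 966 (mod 1891)
966 ≠ 947, so verification fails.

fails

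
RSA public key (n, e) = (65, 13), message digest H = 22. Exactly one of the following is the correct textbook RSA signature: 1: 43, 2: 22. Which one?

2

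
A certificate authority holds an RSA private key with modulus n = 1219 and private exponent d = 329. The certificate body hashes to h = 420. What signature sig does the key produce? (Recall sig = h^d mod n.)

Squares mod 1219: h^1≡420, h^2≡864, h^4≡468, h^8≡823, h^16≡784, h^32≡280, h^64≡384, h^128≡1176, h^256≡630
329 = 256 + 64 + 8 + 1, so h^329 ≡ 630·384·823·420 ≡ 786 (mod 1219)

786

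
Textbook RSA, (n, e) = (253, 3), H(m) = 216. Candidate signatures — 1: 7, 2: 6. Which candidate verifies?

2

Candidate 1: Squares mod 253: 7^1≡7, 7^2≡49; 3 = 2 + 1, so 7^3 ≡ 49·7 ≡ 90 (mod 253)
Candidate 2: Squares mod 253: 6^1≡6, 6^2≡36; 3 = 2 + 1, so 6^3 ≡ 36·6 ≡ 216 (mod 253)
  → matches H(m) = 216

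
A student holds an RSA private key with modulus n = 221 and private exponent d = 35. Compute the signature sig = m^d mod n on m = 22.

Squares mod 221: m^1≡22, m^2≡42, m^4≡217, m^8≡16, m^16≡35, m^32≡120
35 = 32 + 2 + 1, so m^35 ≡ 120·42·22 ≡ 159 (mod 221)

159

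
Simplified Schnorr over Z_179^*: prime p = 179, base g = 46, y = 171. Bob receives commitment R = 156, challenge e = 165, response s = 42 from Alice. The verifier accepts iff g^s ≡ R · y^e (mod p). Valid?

no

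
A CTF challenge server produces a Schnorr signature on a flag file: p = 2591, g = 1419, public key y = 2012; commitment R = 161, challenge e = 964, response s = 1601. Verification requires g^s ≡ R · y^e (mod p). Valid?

yes

g^s mod p:
1419^2 = 2013561 ≡ 354
1419^4 ≡ 354^2 = 125316 ≡ 948
1419^8 ≡ 948^2 = 898704 ≡ 2218
1419^16 ≡ 2218^2 = 4919524 ≡ 1806
1419^32 ≡ 1806^2 = 3261636 ≡ 2158
1419^64 ≡ 2158^2 = 4656964 ≡ 937
1419^128 ≡ 937^2 = 877969 ≡ 2211
1419^256 ≡ 2211^2 = 4888521 ≡ 1895
1419^512 ≡ 1895^2 = 3591025 ≡ 2490
1419^1024 ≡ 2490^2 = 6200100 ≡ 2428
1601 = 1024 + 512 + 64 + 1, so 1419^1601 ≡ 2428·2490·937·1419 ≡ 1672 (mod 2591)
R · y^e mod p:
2012^2 = 4048144 ≡ 1002
2012^4 ≡ 1002^2 = 1004004 ≡ 1287
2012^8 ≡ 1287^2 = 1656369 ≡ 720
2012^16 ≡ 720^2 = 518400 ≡ 200
2012^32 ≡ 200^2 = 40000 ≡ 1135
2012^64 ≡ 1135^2 = 1288225 ≡ 498
2012^128 ≡ 498^2 = 248004 ≡ 1859
2012^256 ≡ 1859^2 = 3455881 ≡ 2078
2012^512 ≡ 2078^2 = 4318084 ≡ 1478
964 = 512 + 256 + 128 + 64 + 4, so 2012^964 ≡ 1478·2078·1859·498·1287 ≡ 1153 (mod 2591)
161·1153 = 185633 ≡ 1672 (mod 2591)
1672 ≡ 1672 (mod 2591); signature holds.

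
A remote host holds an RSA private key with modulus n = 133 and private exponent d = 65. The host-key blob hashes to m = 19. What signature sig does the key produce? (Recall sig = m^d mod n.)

38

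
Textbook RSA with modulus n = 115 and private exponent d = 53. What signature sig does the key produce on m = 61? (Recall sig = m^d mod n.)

106

m^53 mod 115 = 106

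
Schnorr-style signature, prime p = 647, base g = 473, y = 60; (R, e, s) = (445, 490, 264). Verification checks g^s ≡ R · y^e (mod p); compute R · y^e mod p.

380

60^490 mod 647 = 517
R · y^e ≡ 445·517 = 230065 ≡ 380 (mod 647)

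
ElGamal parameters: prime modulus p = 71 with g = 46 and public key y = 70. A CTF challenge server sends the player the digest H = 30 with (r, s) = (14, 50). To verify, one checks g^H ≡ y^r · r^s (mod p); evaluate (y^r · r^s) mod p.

1

70^14 mod 71 = 1
14^50 mod 71 = 1
y^r · r^s ≡ 1·1 = 1 ≡ 1 (mod 71)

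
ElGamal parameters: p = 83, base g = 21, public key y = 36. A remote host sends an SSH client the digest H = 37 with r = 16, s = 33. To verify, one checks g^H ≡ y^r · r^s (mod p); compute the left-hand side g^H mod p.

21^2 = 441 ≡ 26
21^4 ≡ 26^2 = 676 ≡ 12
21^8 ≡ 12^2 = 144 ≡ 61
21^16 ≡ 61^2 = 3721 ≡ 69
21^32 ≡ 69^2 = 4761 ≡ 30
37 = 32 + 4 + 1, so 21^37 ≡ 30·12·21 ≡ 7 (mod 83)

7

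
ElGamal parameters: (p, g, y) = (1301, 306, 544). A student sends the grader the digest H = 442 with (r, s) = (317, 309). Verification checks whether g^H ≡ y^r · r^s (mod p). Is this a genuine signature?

Left side g^H mod p:
Squares mod 1301: 306^1≡306, 306^2≡1265, 306^4≡1296, 306^8≡25, 306^16≡625, 306^32≡325, 306^64≡244, 306^128≡991, 306^256≡1127
442 = 256 + 128 + 32 + 16 + 8 + 2, so 306^442 ≡ 1127·991·325·625·25·1265 ≡ 1130 (mod 1301)
Right side y^r · r^s mod p:
Squares mod 1301: 544^1≡544, 544^2≡609, 544^4≡96, 544^8≡109, 544^16≡172, 544^32≡962, 544^64≡433, 544^128≡145, 544^256≡209
317 = 256 + 32 + 16 + 8 + 4 + 1, so 544^317 ≡ 209·962·172·109·96·544 ≡ 656 (mod 1301)
Squares mod 1301: 317^1≡317, 317^2≡312, 317^4≡1070, 317^8≡20, 317^16≡400, 317^32≡1278, 317^64≡529, 317^128≡126, 317^256≡264
309 = 256 + 32 + 16 + 4 + 1, so 317^309 ≡ 264·1278·400·1070·317 ≡ 491 (mod 1301)
656·491 = 322096 ≡ 749 (mod 1301)
1130 ≠ 749, so verification fails.

forged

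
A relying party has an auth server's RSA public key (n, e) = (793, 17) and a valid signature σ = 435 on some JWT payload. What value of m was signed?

σ^2 ≡ 435^2 = 189225 ≡ 491
σ^4 ≡ 491^2 = 241081 ≡ 9
σ^8 ≡ 9^2 = 81
σ^16 ≡ 81^2 = 6561 ≡ 217
17 = 16 + 1, so σ^17 ≡ 217·435 ≡ 28 (mod 793)

28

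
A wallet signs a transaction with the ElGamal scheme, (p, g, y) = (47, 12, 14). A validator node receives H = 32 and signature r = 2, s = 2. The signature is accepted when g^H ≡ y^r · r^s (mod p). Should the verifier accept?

accept

Left side g^H mod p:
12^2 = 144 ≡ 3
12^4 ≡ 3^2 = 9
12^8 ≡ 9^2 = 81 ≡ 34
12^16 ≡ 34^2 = 1156 ≡ 28
12^32 ≡ 28^2 = 784 ≡ 32
Right side y^r · r^s mod p:
14^2 = 196 ≡ 8
2^2 = 4
8·4 = 32 ≡ 32 (mod 47)
32 ≡ 32 (mod 47), so the signature is genuine.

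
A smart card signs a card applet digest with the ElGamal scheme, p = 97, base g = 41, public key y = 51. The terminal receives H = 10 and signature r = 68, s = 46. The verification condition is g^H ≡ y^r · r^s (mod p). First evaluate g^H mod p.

95

41^2 = 1681 ≡ 32
41^4 ≡ 32^2 = 1024 ≡ 54
41^8 ≡ 54^2 = 2916 ≡ 6
10 = 8 + 2, so 41^10 ≡ 6·32 ≡ 95 (mod 97)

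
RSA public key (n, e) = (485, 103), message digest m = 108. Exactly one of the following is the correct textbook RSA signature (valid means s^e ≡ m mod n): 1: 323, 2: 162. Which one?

Candidate 1: Squares mod 485: 323^1≡323, 323^2≡54, 323^4≡6, 323^8≡36, 323^16≡326, 323^32≡61, 323^64≡326; 103 = 64 + 32 + 4 + 2 + 1, so 323^103 ≡ 326·61·6·54·323 ≡ 377 (mod 485)
Candidate 2: Squares mod 485: 162^1≡162, 162^2≡54, 162^4≡6, 162^8≡36, 162^16≡326, 162^32≡61, 162^64≡326; 103 = 64 + 32 + 4 + 2 + 1, so 162^103 ≡ 326·61·6·54·162 ≡ 108 (mod 485)
  → matches m = 108

2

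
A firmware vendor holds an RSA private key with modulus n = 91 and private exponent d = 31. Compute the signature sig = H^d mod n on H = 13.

13

H^31 mod 91 = 13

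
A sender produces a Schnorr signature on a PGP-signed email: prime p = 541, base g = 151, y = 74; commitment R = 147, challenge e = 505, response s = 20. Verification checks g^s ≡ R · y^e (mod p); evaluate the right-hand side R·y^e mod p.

74^2 = 5476 ≡ 66
74^4 ≡ 66^2 = 4356 ≡ 28
74^8 ≡ 28^2 = 784 ≡ 243
74^16 ≡ 243^2 = 59049 ≡ 80
74^32 ≡ 80^2 = 6400 ≡ 449
74^64 ≡ 449^2 = 201601 ≡ 349
74^128 ≡ 349^2 = 121801 ≡ 76
74^256 ≡ 76^2 = 5776 ≡ 366
505 = 256 + 128 + 64 + 32 + 16 + 8 + 1, so 74^505 ≡ 366·76·349·449·80·243·74 ≡ 118 (mod 541)
R · y^e ≡ 147·118 = 17346 ≡ 34 (mod 541)

34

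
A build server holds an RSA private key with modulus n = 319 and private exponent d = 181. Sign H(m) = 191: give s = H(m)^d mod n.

(H(m))^2 ≡ 191^2 = 36481 ≡ 115
(H(m))^4 ≡ 115^2 = 13225 ≡ 146
(H(m))^8 ≡ 146^2 = 21316 ≡ 262
(H(m))^16 ≡ 262^2 = 68644 ≡ 59
(H(m))^32 ≡ 59^2 = 3481 ≡ 291
(H(m))^64 ≡ 291^2 = 84681 ≡ 146
(H(m))^128 ≡ 146^2 = 21316 ≡ 262
181 = 128 + 32 + 16 + 4 + 1, so (H(m))^181 ≡ 262·291·59·146·191 ≡ 191 (mod 319)

191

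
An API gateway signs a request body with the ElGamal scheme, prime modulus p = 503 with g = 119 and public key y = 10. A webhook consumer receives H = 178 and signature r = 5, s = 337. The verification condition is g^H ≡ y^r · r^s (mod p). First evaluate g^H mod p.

176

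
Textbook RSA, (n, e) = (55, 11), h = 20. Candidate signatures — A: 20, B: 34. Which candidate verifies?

A

Candidate A: 20^2 = 400 ≡ 15; 20^4 ≡ 15^2 = 225 ≡ 5; 20^8 ≡ 5^2 = 25; 11 = 8 + 2 + 1, so 20^11 ≡ 25·15·20 ≡ 20 (mod 55)
  → matches h = 20
Candidate B: 34^2 = 1156 ≡ 1; 34^4 ≡ 1^2 = 1; 34^8 ≡ 1^2 = 1; 11 = 8 + 2 + 1, so 34^11 ≡ 1·1·34 ≡ 34 (mod 55)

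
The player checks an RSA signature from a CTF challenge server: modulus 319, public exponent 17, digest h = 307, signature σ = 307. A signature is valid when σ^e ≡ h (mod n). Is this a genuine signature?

genuine

σ^2 ≡ 307^2 = 94249 ≡ 144
σ^4 ≡ 144^2 = 20736 ≡ 1
σ^8 ≡ 1^2 = 1
σ^16 ≡ 1^2 = 1
17 = 16 + 1, so σ^17 ≡ 1·307 ≡ 307 (mod 319)
307 = h, so the signature checks out.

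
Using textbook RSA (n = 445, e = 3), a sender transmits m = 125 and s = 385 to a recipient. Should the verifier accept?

reject

s^2 ≡ 385^2 = 148225 ≡ 40
3 = 2 + 1, so s^3 ≡ 40·385 ≡ 270 (mod 445)
s^3 mod 445 = 270, but m = 125.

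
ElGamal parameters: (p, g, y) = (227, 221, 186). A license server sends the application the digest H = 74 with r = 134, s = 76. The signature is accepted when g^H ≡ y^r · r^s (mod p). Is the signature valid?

valid

Left side g^H mod p:
Squares mod 227: 221^1≡221, 221^2≡36, 221^4≡161, 221^8≡43, 221^16≡33, 221^32≡181, 221^64≡73
74 = 64 + 8 + 2, so 221^74 ≡ 73·43·36 ≡ 185 (mod 227)
Right side y^r · r^s mod p:
Squares mod 227: 186^1≡186, 186^2≡92, 186^4≡65, 186^8≡139, 186^16≡26, 186^32≡222, 186^64≡25, 186^128≡171
134 = 128 + 4 + 2, so 186^134 ≡ 171·65·92 ≡ 172 (mod 227)
Squares mod 227: 134^1≡134, 134^2≡23, 134^4≡75, 134^8≡177, 134^16≡3, 134^32≡9, 134^64≡81
76 = 64 + 8 + 4, so 134^76 ≡ 81·177·75 ≡ 203 (mod 227)
172·203 = 34916 ≡ 185 (mod 227)
185 ≡ 185 (mod 227), so the signature is genuine.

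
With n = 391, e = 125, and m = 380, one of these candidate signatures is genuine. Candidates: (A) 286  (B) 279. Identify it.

B

Candidate A: Squares mod 391: 286^1≡286, 286^2≡77, 286^4≡64, 286^8≡186, 286^16≡188, 286^32≡154, 286^64≡256; 125 = 64 + 32 + 16 + 8 + 4 + 1, so 286^125 ≡ 256·154·188·186·64·286 ≡ 5 (mod 391)
Candidate B: Squares mod 391: 279^1≡279, 279^2≡32, 279^4≡242, 279^8≡305, 279^16≡358, 279^32≡307, 279^64≡18; 125 = 64 + 32 + 16 + 8 + 4 + 1, so 279^125 ≡ 18·307·358·305·242·279 ≡ 380 (mod 391)
  → matches m = 380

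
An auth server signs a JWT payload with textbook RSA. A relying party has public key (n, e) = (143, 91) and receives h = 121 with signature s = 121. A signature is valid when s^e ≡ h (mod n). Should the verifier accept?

accept

Squares mod 143: s^1≡121, s^2≡55, s^4≡22, s^8≡55, s^16≡22, s^32≡55, s^64≡22
91 = 64 + 16 + 8 + 2 + 1, so s^91 ≡ 22·22·55·55·121 ≡ 121 (mod 143)
s^91 mod 143 = 121 matches h.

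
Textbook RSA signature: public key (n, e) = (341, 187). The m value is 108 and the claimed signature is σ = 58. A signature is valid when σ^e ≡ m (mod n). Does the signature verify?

σ^2 ≡ 58^2 = 3364 ≡ 295
σ^4 ≡ 295^2 = 87025 ≡ 70
σ^8 ≡ 70^2 = 4900 ≡ 126
σ^16 ≡ 126^2 = 15876 ≡ 190
σ^32 ≡ 190^2 = 36100 ≡ 295
σ^64 ≡ 295^2 = 87025 ≡ 70
σ^128 ≡ 70^2 = 4900 ≡ 126
187 = 128 + 32 + 16 + 8 + 2 + 1, so σ^187 ≡ 126·295·190·126·295·58 ≡ 108 (mod 341)
σ^187 mod 341 = 108 matches m.

verifies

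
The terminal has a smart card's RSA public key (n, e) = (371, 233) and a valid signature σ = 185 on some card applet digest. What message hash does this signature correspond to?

σ^2 ≡ 185^2 = 34225 ≡ 93
σ^4 ≡ 93^2 = 8649 ≡ 116
σ^8 ≡ 116^2 = 13456 ≡ 100
σ^16 ≡ 100^2 = 10000 ≡ 354
σ^32 ≡ 354^2 = 125316 ≡ 289
σ^64 ≡ 289^2 = 83521 ≡ 46
σ^128 ≡ 46^2 = 2116 ≡ 261
233 = 128 + 64 + 32 + 8 + 1, so σ^233 ≡ 261·46·289·100·185 ≡ 320 (mod 371)

320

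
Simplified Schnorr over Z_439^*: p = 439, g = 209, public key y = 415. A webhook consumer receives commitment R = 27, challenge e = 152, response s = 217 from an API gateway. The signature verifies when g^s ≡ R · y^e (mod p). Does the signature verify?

does not verify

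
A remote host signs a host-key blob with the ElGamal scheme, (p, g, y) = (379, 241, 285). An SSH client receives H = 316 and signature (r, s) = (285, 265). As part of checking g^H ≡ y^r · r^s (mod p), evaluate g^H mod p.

241^2 = 58081 ≡ 94
241^4 ≡ 94^2 = 8836 ≡ 119
241^8 ≡ 119^2 = 14161 ≡ 138
241^16 ≡ 138^2 = 19044 ≡ 94
241^32 ≡ 94^2 = 8836 ≡ 119
241^64 ≡ 119^2 = 14161 ≡ 138
241^128 ≡ 138^2 = 19044 ≡ 94
241^256 ≡ 94^2 = 8836 ≡ 119
316 = 256 + 32 + 16 + 8 + 4, so 241^316 ≡ 119·119·94·138·119 ≡ 138 (mod 379)

138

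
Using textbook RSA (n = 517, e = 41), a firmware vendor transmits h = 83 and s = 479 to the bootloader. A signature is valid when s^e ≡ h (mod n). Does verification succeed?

passes

s^41 mod 517 = 83
83 = h, so the signature checks out.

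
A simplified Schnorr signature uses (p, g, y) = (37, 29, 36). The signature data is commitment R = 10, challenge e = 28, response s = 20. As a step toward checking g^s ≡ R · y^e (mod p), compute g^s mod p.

29^2 = 841 ≡ 27
29^4 ≡ 27^2 = 729 ≡ 26
29^8 ≡ 26^2 = 676 ≡ 10
29^16 ≡ 10^2 = 100 ≡ 26
20 = 16 + 4, so 29^20 ≡ 26·26 ≡ 10 (mod 37)

10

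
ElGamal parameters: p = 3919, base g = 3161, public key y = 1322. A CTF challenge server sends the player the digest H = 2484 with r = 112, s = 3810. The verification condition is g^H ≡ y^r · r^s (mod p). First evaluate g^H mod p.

3161^2 = 9991921 ≡ 2390
3161^4 ≡ 2390^2 = 5712100 ≡ 2117
3161^8 ≡ 2117^2 = 4481689 ≡ 2272
3161^16 ≡ 2272^2 = 5161984 ≡ 661
3161^32 ≡ 661^2 = 436921 ≡ 1912
3161^64 ≡ 1912^2 = 3655744 ≡ 3236
3161^128 ≡ 3236^2 = 10471696 ≡ 128
3161^256 ≡ 128^2 = 16384 ≡ 708
3161^512 ≡ 708^2 = 501264 ≡ 3551
3161^1024 ≡ 3551^2 = 12609601 ≡ 2178
3161^2048 ≡ 2178^2 = 4743684 ≡ 1694
2484 = 2048 + 256 + 128 + 32 + 16 + 4, so 3161^2484 ≡ 1694·708·128·1912·661·2117 ≡ 2979 (mod 3919)

2979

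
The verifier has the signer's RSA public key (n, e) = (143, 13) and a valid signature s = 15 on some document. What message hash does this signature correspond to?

119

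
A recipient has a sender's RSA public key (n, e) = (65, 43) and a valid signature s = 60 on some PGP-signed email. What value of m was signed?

5

Squares mod 65: s^1≡60, s^2≡25, s^4≡40, s^8≡40, s^16≡40, s^32≡40
43 = 32 + 8 + 2 + 1, so s^43 ≡ 40·40·25·60 ≡ 5 (mod 65)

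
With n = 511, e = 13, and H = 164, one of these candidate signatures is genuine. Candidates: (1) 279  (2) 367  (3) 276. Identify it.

3

Candidate 1: Squares mod 511: 279^1≡279, 279^2≡169, 279^4≡456, 279^8≡470; 13 = 8 + 4 + 1, so 279^13 ≡ 470·456·279 ≡ 104 (mod 511)
Candidate 2: Squares mod 511: 367^1≡367, 367^2≡296, 367^4≡235, 367^8≡37; 13 = 8 + 4 + 1, so 367^13 ≡ 37·235·367 ≡ 381 (mod 511)
Candidate 3: Squares mod 511: 276^1≡276, 276^2≡37, 276^4≡347, 276^8≡324; 13 = 8 + 4 + 1, so 276^13 ≡ 324·347·276 ≡ 164 (mod 511)
  → matches H = 164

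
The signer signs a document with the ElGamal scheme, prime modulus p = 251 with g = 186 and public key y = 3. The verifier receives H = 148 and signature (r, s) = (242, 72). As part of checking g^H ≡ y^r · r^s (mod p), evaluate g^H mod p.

192

186^2 = 34596 ≡ 209
186^4 ≡ 209^2 = 43681 ≡ 7
186^8 ≡ 7^2 = 49
186^16 ≡ 49^2 = 2401 ≡ 142
186^32 ≡ 142^2 = 20164 ≡ 84
186^64 ≡ 84^2 = 7056 ≡ 28
186^128 ≡ 28^2 = 784 ≡ 31
148 = 128 + 16 + 4, so 186^148 ≡ 31·142·7 ≡ 192 (mod 251)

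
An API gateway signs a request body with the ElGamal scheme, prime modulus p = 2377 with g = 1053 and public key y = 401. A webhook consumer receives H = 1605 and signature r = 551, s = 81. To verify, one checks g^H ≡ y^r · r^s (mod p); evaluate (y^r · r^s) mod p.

1909

401^2 = 160801 ≡ 1542
401^4 ≡ 1542^2 = 2377764 ≡ 764
401^8 ≡ 764^2 = 583696 ≡ 1331
401^16 ≡ 1331^2 = 1771561 ≡ 696
401^32 ≡ 696^2 = 484416 ≡ 1885
401^64 ≡ 1885^2 = 3553225 ≡ 1987
401^128 ≡ 1987^2 = 3948169 ≡ 2349
401^256 ≡ 2349^2 = 5517801 ≡ 784
401^512 ≡ 784^2 = 614656 ≡ 1390
551 = 512 + 32 + 4 + 2 + 1, so 401^551 ≡ 1390·1885·764·1542·401 ≡ 1504 (mod 2377)
551^2 = 303601 ≡ 1722
551^4 ≡ 1722^2 = 2965284 ≡ 1165
551^8 ≡ 1165^2 = 1357225 ≡ 2335
551^16 ≡ 2335^2 = 5452225 ≡ 1764
551^32 ≡ 1764^2 = 3111696 ≡ 203
551^64 ≡ 203^2 = 41209 ≡ 800
81 = 64 + 16 + 1, so 551^81 ≡ 800·1764·551 ≡ 2206 (mod 2377)
y^r · r^s ≡ 1504·2206 = 3317824 ≡ 1909 (mod 2377)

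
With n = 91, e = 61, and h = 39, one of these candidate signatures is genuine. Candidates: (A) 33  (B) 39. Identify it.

B

Candidate A: 33^2 = 1089 ≡ 88; 33^4 ≡ 88^2 = 7744 ≡ 9; 33^8 ≡ 9^2 = 81; 33^16 ≡ 81^2 = 6561 ≡ 9; 33^32 ≡ 9^2 = 81; 61 = 32 + 16 + 8 + 4 + 1, so 33^61 ≡ 81·9·81·9·33 ≡ 33 (mod 91)
Candidate B: 39^2 = 1521 ≡ 65; 39^4 ≡ 65^2 = 4225 ≡ 39; 39^8 ≡ 39^2 = 1521 ≡ 65; 39^16 ≡ 65^2 = 4225 ≡ 39; 39^32 ≡ 39^2 = 1521 ≡ 65; 61 = 32 + 16 + 8 + 4 + 1, so 39^61 ≡ 65·39·65·39·39 ≡ 39 (mod 91)
  → matches h = 39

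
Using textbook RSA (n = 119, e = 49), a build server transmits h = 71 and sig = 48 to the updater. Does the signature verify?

Squares mod 119: sig^1≡48, sig^2≡43, sig^4≡64, sig^8≡50, sig^16≡1, sig^32≡1
49 = 32 + 16 + 1, so sig^49 ≡ 1·1·48 ≡ 48 (mod 119)
48 ≠ 71, so verification fails.

does not verify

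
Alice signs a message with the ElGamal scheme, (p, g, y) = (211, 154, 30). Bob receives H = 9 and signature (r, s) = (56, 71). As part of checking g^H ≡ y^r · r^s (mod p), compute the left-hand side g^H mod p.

154^2 = 23716 ≡ 84
154^4 ≡ 84^2 = 7056 ≡ 93
154^8 ≡ 93^2 = 8649 ≡ 209
9 = 8 + 1, so 154^9 ≡ 209·154 ≡ 114 (mod 211)

114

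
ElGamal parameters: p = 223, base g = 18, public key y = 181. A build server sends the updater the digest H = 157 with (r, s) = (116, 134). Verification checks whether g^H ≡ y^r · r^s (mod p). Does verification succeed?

fails

Left side g^H mod p:
18^2 = 324 ≡ 101
18^4 ≡ 101^2 = 10201 ≡ 166
18^8 ≡ 166^2 = 27556 ≡ 127
18^16 ≡ 127^2 = 16129 ≡ 73
18^32 ≡ 73^2 = 5329 ≡ 200
18^64 ≡ 200^2 = 40000 ≡ 83
18^128 ≡ 83^2 = 6889 ≡ 199
157 = 128 + 16 + 8 + 4 + 1, so 18^157 ≡ 199·73·127·166·18 ≡ 213 (mod 223)
Right side y^r · r^s mod p:
181^2 = 32761 ≡ 203
181^4 ≡ 203^2 = 41209 ≡ 177
181^8 ≡ 177^2 = 31329 ≡ 109
181^16 ≡ 109^2 = 11881 ≡ 62
181^32 ≡ 62^2 = 3844 ≡ 53
181^64 ≡ 53^2 = 2809 ≡ 133
116 = 64 + 32 + 16 + 4, so 181^116 ≡ 133·53·62·177 ≡ 148 (mod 223)
116^2 = 13456 ≡ 76
116^4 ≡ 76^2 = 5776 ≡ 201
116^8 ≡ 201^2 = 40401 ≡ 38
116^16 ≡ 38^2 = 1444 ≡ 106
116^32 ≡ 106^2 = 11236 ≡ 86
116^64 ≡ 86^2 = 7396 ≡ 37
116^128 ≡ 37^2 = 1369 ≡ 31
134 = 128 + 4 + 2, so 116^134 ≡ 31·201·76 ≡ 127 (mod 223)
148·127 = 18796 ≡ 64 (mod 223)
213 ≠ 64, so verification fails.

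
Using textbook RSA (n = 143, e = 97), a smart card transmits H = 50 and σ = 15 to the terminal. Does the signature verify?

σ^2 ≡ 15^2 = 225 ≡ 82
σ^4 ≡ 82^2 = 6724 ≡ 3
σ^8 ≡ 3^2 = 9
σ^16 ≡ 9^2 = 81
σ^32 ≡ 81^2 = 6561 ≡ 126
σ^64 ≡ 126^2 = 15876 ≡ 3
97 = 64 + 32 + 1, so σ^97 ≡ 3·126·15 ≡ 93 (mod 143)
σ^97 mod 143 = 93, but H = 50.

does not verify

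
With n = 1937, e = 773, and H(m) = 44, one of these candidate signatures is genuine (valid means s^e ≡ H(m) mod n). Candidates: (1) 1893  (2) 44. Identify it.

2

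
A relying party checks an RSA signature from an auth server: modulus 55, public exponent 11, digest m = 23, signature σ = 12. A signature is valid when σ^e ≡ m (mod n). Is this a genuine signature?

σ^11 mod 55 = 23
Since 23 equals the digest 23, verification succeeds.

genuine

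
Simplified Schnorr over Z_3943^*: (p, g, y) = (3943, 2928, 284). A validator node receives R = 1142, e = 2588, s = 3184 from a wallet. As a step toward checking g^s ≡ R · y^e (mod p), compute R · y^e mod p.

Squares mod 3943: 284^1≡284, 284^2≡1796, 284^4≡242, 284^8≡3362, 284^16≡2406, 284^32≡512, 284^64≡1906, 284^128≡1333, 284^256≡2539, 284^512≡3659, 284^1024≡1796, 284^2048≡242
2588 = 2048 + 512 + 16 + 8 + 4, so 284^2588 ≡ 242·3659·2406·3362·242 ≡ 483 (mod 3943)
R · y^e ≡ 1142·483 = 551586 ≡ 3509 (mod 3943)

3509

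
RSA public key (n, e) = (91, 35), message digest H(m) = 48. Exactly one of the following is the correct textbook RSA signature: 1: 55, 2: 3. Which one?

Candidate 1: 55^2 = 3025 ≡ 22; 55^4 ≡ 22^2 = 484 ≡ 29; 55^8 ≡ 29^2 = 841 ≡ 22; 55^16 ≡ 22^2 = 484 ≡ 29; 55^32 ≡ 29^2 = 841 ≡ 22; 35 = 32 + 2 + 1, so 55^35 ≡ 22·22·55 ≡ 48 (mod 91)
  → matches H(m) = 48
Candidate 2: 3^2 = 9; 3^4 ≡ 9^2 = 81; 3^8 ≡ 81^2 = 6561 ≡ 9; 3^16 ≡ 9^2 = 81; 3^32 ≡ 81^2 = 6561 ≡ 9; 35 = 32 + 2 + 1, so 3^35 ≡ 9·9·3 ≡ 61 (mod 91)

1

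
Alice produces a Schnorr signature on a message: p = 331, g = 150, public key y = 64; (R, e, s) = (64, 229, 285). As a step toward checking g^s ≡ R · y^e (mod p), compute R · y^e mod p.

1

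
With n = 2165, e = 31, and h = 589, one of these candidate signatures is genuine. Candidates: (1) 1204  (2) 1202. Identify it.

1

Candidate 1: 1204^2 = 1449616 ≡ 1231; 1204^4 ≡ 1231^2 = 1515361 ≡ 2026; 1204^8 ≡ 2026^2 = 4104676 ≡ 2001; 1204^16 ≡ 2001^2 = 4004001 ≡ 916; 31 = 16 + 8 + 4 + 2 + 1, so 1204^31 ≡ 916·2001·2026·1231·1204 ≡ 589 (mod 2165)
  → matches h = 589
Candidate 2: 1202^2 = 1444804 ≡ 749; 1202^4 ≡ 749^2 = 561001 ≡ 266; 1202^8 ≡ 266^2 = 70756 ≡ 1476; 1202^16 ≡ 1476^2 = 2178576 ≡ 586; 31 = 16 + 8 + 4 + 2 + 1, so 1202^31 ≡ 586·1476·266·749·1202 ≡ 1388 (mod 2165)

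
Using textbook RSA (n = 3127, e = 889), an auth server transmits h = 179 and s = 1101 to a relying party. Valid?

s^2 ≡ 1101^2 = 1212201 ≡ 2052
s^4 ≡ 2052^2 = 4210704 ≡ 1762
s^8 ≡ 1762^2 = 3104644 ≡ 2660
s^16 ≡ 2660^2 = 7075600 ≡ 2326
s^32 ≡ 2326^2 = 5410276 ≡ 566
s^64 ≡ 566^2 = 320356 ≡ 1402
s^128 ≡ 1402^2 = 1965604 ≡ 1848
s^256 ≡ 1848^2 = 3415104 ≡ 420
s^512 ≡ 420^2 = 176400 ≡ 1288
889 = 512 + 256 + 64 + 32 + 16 + 8 + 1, so s^889 ≡ 1288·420·1402·566·2326·2660·1101 ≡ 2547 (mod 3127)
s^889 mod 3127 = 2547, but h = 179.

no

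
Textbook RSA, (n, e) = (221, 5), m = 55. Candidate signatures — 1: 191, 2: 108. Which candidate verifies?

1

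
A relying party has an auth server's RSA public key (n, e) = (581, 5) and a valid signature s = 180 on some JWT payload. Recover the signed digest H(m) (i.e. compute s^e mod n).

s^2 ≡ 180^2 = 32400 ≡ 445
s^4 ≡ 445^2 = 198025 ≡ 485
5 = 4 + 1, so s^5 ≡ 485·180 ≡ 150 (mod 581)

150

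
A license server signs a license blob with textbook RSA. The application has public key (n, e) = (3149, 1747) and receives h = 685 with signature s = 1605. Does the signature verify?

verifies

s^2 ≡ 1605^2 = 2576025 ≡ 143
s^4 ≡ 143^2 = 20449 ≡ 1555
s^8 ≡ 1555^2 = 2418025 ≡ 2742
s^16 ≡ 2742^2 = 7518564 ≡ 1901
s^32 ≡ 1901^2 = 3613801 ≡ 1898
s^64 ≡ 1898^2 = 3602404 ≡ 3097
s^128 ≡ 3097^2 = 9591409 ≡ 2704
s^256 ≡ 2704^2 = 7311616 ≡ 2787
s^512 ≡ 2787^2 = 7767369 ≡ 1935
s^1024 ≡ 1935^2 = 3744225 ≡ 64
1747 = 1024 + 512 + 128 + 64 + 16 + 2 + 1, so s^1747 ≡ 64·1935·2704·3097·1901·143·1605 ≡ 685 (mod 3149)
685 = h, so the signature checks out.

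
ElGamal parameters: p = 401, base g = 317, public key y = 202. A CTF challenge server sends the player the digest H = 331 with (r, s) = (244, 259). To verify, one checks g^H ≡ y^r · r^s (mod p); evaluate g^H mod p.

317^2 = 100489 ≡ 239
317^4 ≡ 239^2 = 57121 ≡ 179
317^8 ≡ 179^2 = 32041 ≡ 362
317^16 ≡ 362^2 = 131044 ≡ 318
317^32 ≡ 318^2 = 101124 ≡ 72
317^64 ≡ 72^2 = 5184 ≡ 372
317^128 ≡ 372^2 = 138384 ≡ 39
317^256 ≡ 39^2 = 1521 ≡ 318
331 = 256 + 64 + 8 + 2 + 1, so 317^331 ≡ 318·372·362·239·317 ≡ 212 (mod 401)

212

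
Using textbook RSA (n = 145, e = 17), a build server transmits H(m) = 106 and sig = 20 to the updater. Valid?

sig^2 ≡ 20^2 = 400 ≡ 110
sig^4 ≡ 110^2 = 12100 ≡ 65
sig^8 ≡ 65^2 = 4225 ≡ 20
sig^16 ≡ 20^2 = 400 ≡ 110
17 = 16 + 1, so sig^17 ≡ 110·20 ≡ 25 (mod 145)
The recovered value 25 does not match the digest 106.

no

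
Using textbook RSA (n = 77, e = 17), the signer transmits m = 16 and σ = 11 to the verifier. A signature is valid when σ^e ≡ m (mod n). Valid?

σ^2 ≡ 11^2 = 121 ≡ 44
σ^4 ≡ 44^2 = 1936 ≡ 11
σ^8 ≡ 11^2 = 121 ≡ 44
σ^16 ≡ 44^2 = 1936 ≡ 11
17 = 16 + 1, so σ^17 ≡ 11·11 ≡ 44 (mod 77)
σ^17 mod 77 = 44, but m = 16.

no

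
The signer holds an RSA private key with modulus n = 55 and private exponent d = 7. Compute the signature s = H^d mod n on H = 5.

25

Squares mod 55: H^1≡5, H^2≡25, H^4≡20
7 = 4 + 2 + 1, so H^7 ≡ 20·25·5 ≡ 25 (mod 55)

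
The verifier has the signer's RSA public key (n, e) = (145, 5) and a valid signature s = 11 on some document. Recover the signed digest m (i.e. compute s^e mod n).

s^5 mod 145 = 101

101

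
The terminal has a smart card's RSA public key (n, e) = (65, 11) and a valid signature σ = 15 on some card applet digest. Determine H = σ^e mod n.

20

σ^2 ≡ 15^2 = 225 ≡ 30
σ^4 ≡ 30^2 = 900 ≡ 55
σ^8 ≡ 55^2 = 3025 ≡ 35
11 = 8 + 2 + 1, so σ^11 ≡ 35·30·15 ≡ 20 (mod 65)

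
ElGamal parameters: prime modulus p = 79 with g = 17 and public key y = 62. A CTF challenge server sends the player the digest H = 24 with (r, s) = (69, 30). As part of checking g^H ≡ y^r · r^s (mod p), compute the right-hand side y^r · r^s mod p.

62^2 = 3844 ≡ 52
62^4 ≡ 52^2 = 2704 ≡ 18
62^8 ≡ 18^2 = 324 ≡ 8
62^16 ≡ 8^2 = 64
62^32 ≡ 64^2 = 4096 ≡ 67
62^64 ≡ 67^2 = 4489 ≡ 65
69 = 64 + 4 + 1, so 62^69 ≡ 65·18·62 ≡ 18 (mod 79)
69^2 = 4761 ≡ 21
69^4 ≡ 21^2 = 441 ≡ 46
69^8 ≡ 46^2 = 2116 ≡ 62
69^16 ≡ 62^2 = 3844 ≡ 52
30 = 16 + 8 + 4 + 2, so 69^30 ≡ 52·62·46·21 ≡ 46 (mod 79)
y^r · r^s ≡ 18·46 = 828 ≡ 38 (mod 79)

38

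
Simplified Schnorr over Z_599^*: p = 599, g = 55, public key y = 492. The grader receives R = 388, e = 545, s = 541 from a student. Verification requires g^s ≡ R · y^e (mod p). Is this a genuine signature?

genuine

g^s mod p:
55^2 = 3025 ≡ 30
55^4 ≡ 30^2 = 900 ≡ 301
55^8 ≡ 301^2 = 90601 ≡ 152
55^16 ≡ 152^2 = 23104 ≡ 342
55^32 ≡ 342^2 = 116964 ≡ 159
55^64 ≡ 159^2 = 25281 ≡ 123
55^128 ≡ 123^2 = 15129 ≡ 154
55^256 ≡ 154^2 = 23716 ≡ 355
55^512 ≡ 355^2 = 126025 ≡ 235
541 = 512 + 16 + 8 + 4 + 1, so 55^541 ≡ 235·342·152·301·55 ≡ 137 (mod 599)
R · y^e mod p:
492^2 = 242064 ≡ 68
492^4 ≡ 68^2 = 4624 ≡ 431
492^8 ≡ 431^2 = 185761 ≡ 71
492^16 ≡ 71^2 = 5041 ≡ 249
492^32 ≡ 249^2 = 62001 ≡ 304
492^64 ≡ 304^2 = 92416 ≡ 170
492^128 ≡ 170^2 = 28900 ≡ 148
492^256 ≡ 148^2 = 21904 ≡ 340
492^512 ≡ 340^2 = 115600 ≡ 592
545 = 512 + 32 + 1, so 492^545 ≡ 592·304·492 ≡ 76 (mod 599)
388·76 = 29488 ≡ 137 (mod 599)
137 ≡ 137 (mod 599); signature holds.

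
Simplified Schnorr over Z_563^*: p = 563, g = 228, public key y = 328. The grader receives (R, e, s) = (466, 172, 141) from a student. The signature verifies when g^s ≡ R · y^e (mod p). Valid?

g^s mod p:
228^141 mod 563 = 256
R · y^e mod p:
328^172 mod 563 = 334
466·334 = 155644 ≡ 256 (mod 563)
256 ≡ 256 (mod 563); signature holds.

yes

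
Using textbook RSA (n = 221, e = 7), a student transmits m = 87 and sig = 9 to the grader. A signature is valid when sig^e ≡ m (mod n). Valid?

sig^2 ≡ 9^2 = 81
sig^4 ≡ 81^2 = 6561 ≡ 152
7 = 4 + 2 + 1, so sig^7 ≡ 152·81·9 ≡ 87 (mod 221)
87 = m, so the signature checks out.

yes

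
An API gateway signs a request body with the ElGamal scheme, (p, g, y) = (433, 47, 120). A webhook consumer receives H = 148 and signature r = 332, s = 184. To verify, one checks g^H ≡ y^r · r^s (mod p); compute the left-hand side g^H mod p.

106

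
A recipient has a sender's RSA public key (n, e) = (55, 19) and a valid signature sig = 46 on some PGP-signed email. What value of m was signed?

6

Squares mod 55: sig^1≡46, sig^2≡26, sig^4≡16, sig^8≡36, sig^16≡31
19 = 16 + 2 + 1, so sig^19 ≡ 31·26·46 ≡ 6 (mod 55)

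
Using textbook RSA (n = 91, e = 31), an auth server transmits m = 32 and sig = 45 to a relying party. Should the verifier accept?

Squares mod 91: sig^1≡45, sig^2≡23, sig^4≡74, sig^8≡16, sig^16≡74
31 = 16 + 8 + 4 + 2 + 1, so sig^31 ≡ 74·16·74·23·45 ≡ 59 (mod 91)
59 ≠ 32, so verification fails.

reject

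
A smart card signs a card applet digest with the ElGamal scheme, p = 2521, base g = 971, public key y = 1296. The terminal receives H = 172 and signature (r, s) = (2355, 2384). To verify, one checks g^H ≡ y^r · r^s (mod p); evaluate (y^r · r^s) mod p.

1296^2 = 1679616 ≡ 630
1296^4 ≡ 630^2 = 396900 ≡ 1103
1296^8 ≡ 1103^2 = 1216609 ≡ 1487
1296^16 ≡ 1487^2 = 2211169 ≡ 252
1296^32 ≡ 252^2 = 63504 ≡ 479
1296^64 ≡ 479^2 = 229441 ≡ 30
1296^128 ≡ 30^2 = 900
1296^256 ≡ 900^2 = 810000 ≡ 759
1296^512 ≡ 759^2 = 576081 ≡ 1293
1296^1024 ≡ 1293^2 = 1671849 ≡ 426
1296^2048 ≡ 426^2 = 181476 ≡ 2485
2355 = 2048 + 256 + 32 + 16 + 2 + 1, so 1296^2355 ≡ 2485·759·479·252·630·1296 ≡ 868 (mod 2521)
2355^2 = 5546025 ≡ 2346
2355^4 ≡ 2346^2 = 5503716 ≡ 373
2355^8 ≡ 373^2 = 139129 ≡ 474
2355^16 ≡ 474^2 = 224676 ≡ 307
2355^32 ≡ 307^2 = 94249 ≡ 972
2355^64 ≡ 972^2 = 944784 ≡ 1930
2355^128 ≡ 1930^2 = 3724900 ≡ 1383
2355^256 ≡ 1383^2 = 1912689 ≡ 1771
2355^512 ≡ 1771^2 = 3136441 ≡ 317
2355^1024 ≡ 317^2 = 100489 ≡ 2170
2355^2048 ≡ 2170^2 = 4708900 ≡ 2193
2384 = 2048 + 256 + 64 + 16, so 2355^2384 ≡ 2193·1771·1930·307 ≡ 1322 (mod 2521)
y^r · r^s ≡ 868·1322 = 1147496 ≡ 441 (mod 2521)

441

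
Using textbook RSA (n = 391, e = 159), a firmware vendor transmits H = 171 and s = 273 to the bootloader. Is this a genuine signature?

genuine

Squares mod 391: s^1≡273, s^2≡239, s^4≡35, s^8≡52, s^16≡358, s^32≡307, s^64≡18, s^128≡324
159 = 128 + 16 + 8 + 4 + 2 + 1, so s^159 ≡ 324·358·52·35·239·273 ≡ 171 (mod 391)
171 = H, so the signature checks out.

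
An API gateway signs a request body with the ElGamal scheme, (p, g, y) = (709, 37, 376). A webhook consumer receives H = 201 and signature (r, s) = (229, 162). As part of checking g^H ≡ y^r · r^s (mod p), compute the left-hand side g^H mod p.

37^2 = 1369 ≡ 660
37^4 ≡ 660^2 = 435600 ≡ 274
37^8 ≡ 274^2 = 75076 ≡ 631
37^16 ≡ 631^2 = 398161 ≡ 412
37^32 ≡ 412^2 = 169744 ≡ 293
37^64 ≡ 293^2 = 85849 ≡ 60
37^128 ≡ 60^2 = 3600 ≡ 55
201 = 128 + 64 + 8 + 1, so 37^201 ≡ 55·60·631·37 ≡ 197 (mod 709)

197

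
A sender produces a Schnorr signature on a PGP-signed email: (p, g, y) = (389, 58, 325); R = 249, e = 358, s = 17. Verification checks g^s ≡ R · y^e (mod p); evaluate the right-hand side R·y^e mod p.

216

Squares mod 389: 325^1≡325, 325^2≡206, 325^4≡35, 325^8≡58, 325^16≡252, 325^32≡97, 325^64≡73, 325^128≡272, 325^256≡74
358 = 256 + 64 + 32 + 4 + 2, so 325^358 ≡ 74·73·97·35·206 ≡ 343 (mod 389)
R · y^e ≡ 249·343 = 85407 ≡ 216 (mod 389)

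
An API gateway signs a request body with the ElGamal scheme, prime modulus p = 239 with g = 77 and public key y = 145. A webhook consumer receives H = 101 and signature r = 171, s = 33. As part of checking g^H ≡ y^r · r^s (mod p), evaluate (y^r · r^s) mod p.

230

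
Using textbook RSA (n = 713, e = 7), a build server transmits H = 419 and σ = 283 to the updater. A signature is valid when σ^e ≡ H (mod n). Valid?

Squares mod 713: σ^1≡283, σ^2≡233, σ^4≡101
7 = 4 + 2 + 1, so σ^7 ≡ 101·233·283 ≡ 419 (mod 713)
σ^7 mod 713 = 419 matches H.

yes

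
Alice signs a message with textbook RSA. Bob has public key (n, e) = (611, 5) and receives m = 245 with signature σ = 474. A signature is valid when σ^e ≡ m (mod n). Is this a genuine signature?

σ^2 ≡ 474^2 = 224676 ≡ 439
σ^4 ≡ 439^2 = 192721 ≡ 256
5 = 4 + 1, so σ^5 ≡ 256·474 ≡ 366 (mod 611)
The recovered value 366 does not match the digest 245.

forged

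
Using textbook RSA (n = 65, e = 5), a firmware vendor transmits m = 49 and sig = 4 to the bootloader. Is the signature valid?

valid

sig^2 ≡ 4^2 = 16
sig^4 ≡ 16^2 = 256 ≡ 61
5 = 4 + 1, so sig^5 ≡ 61·4 ≡ 49 (mod 65)
Since 49 equals the digest 49, verification succeeds.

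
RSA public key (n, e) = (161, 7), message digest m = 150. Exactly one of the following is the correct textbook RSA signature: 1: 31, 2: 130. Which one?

1

Candidate 1: Squares mod 161: 31^1≡31, 31^2≡156, 31^4≡25; 7 = 4 + 2 + 1, so 31^7 ≡ 25·156·31 ≡ 150 (mod 161)
  → matches m = 150
Candidate 2: Squares mod 161: 130^1≡130, 130^2≡156, 130^4≡25; 7 = 4 + 2 + 1, so 130^7 ≡ 25·156·130 ≡ 11 (mod 161)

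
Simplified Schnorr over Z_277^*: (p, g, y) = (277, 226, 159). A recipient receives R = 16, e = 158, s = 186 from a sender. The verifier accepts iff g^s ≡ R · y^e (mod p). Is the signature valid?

valid

g^s mod p:
226^2 = 51076 ≡ 108
226^4 ≡ 108^2 = 11664 ≡ 30
226^8 ≡ 30^2 = 900 ≡ 69
226^16 ≡ 69^2 = 4761 ≡ 52
226^32 ≡ 52^2 = 2704 ≡ 211
226^64 ≡ 211^2 = 44521 ≡ 201
226^128 ≡ 201^2 = 40401 ≡ 236
186 = 128 + 32 + 16 + 8 + 2, so 226^186 ≡ 236·211·52·69·108 ≡ 108 (mod 277)
R · y^e mod p:
159^2 = 25281 ≡ 74
159^4 ≡ 74^2 = 5476 ≡ 213
159^8 ≡ 213^2 = 45369 ≡ 218
159^16 ≡ 218^2 = 47524 ≡ 157
159^32 ≡ 157^2 = 24649 ≡ 273
159^64 ≡ 273^2 = 74529 ≡ 16
159^128 ≡ 16^2 = 256
158 = 128 + 16 + 8 + 4 + 2, so 159^158 ≡ 256·157·218·213·74 ≡ 76 (mod 277)
16·76 = 1216 ≡ 108 (mod 277)
108 ≡ 108 (mod 277); signature holds.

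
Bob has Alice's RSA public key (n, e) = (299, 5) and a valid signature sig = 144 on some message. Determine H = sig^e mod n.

209

sig^2 ≡ 144^2 = 20736 ≡ 105
sig^4 ≡ 105^2 = 11025 ≡ 261
5 = 4 + 1, so sig^5 ≡ 261·144 ≡ 209 (mod 299)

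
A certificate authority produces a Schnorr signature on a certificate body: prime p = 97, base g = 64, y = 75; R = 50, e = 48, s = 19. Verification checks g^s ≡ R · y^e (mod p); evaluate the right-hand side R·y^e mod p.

Squares mod 97: 75^1≡75, 75^2≡96, 75^4≡1, 75^8≡1, 75^16≡1, 75^32≡1
48 = 32 + 16, so 75^48 ≡ 1·1 ≡ 1 (mod 97)
R · y^e ≡ 50·1 = 50 ≡ 50 (mod 97)

50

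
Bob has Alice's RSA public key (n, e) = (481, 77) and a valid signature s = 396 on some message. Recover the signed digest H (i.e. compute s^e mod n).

Squares mod 481: s^1≡396, s^2≡10, s^4≡100, s^8≡380, s^16≡100, s^32≡380, s^64≡100
77 = 64 + 8 + 4 + 1, so s^77 ≡ 100·380·100·396 ≡ 158 (mod 481)

158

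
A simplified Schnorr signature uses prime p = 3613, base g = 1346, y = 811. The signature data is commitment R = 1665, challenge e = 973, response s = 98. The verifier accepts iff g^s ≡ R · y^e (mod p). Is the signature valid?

g^s mod p:
Squares mod 3613: 1346^1≡1346, 1346^2≡1603, 1346^4≡766, 1346^8≡1450, 1346^16≡3347, 1346^32≡2109, 1346^64≡278
98 = 64 + 32 + 2, so 1346^98 ≡ 278·2109·1603 ≡ 3255 (mod 3613)
R · y^e mod p:
Squares mod 3613: 811^1≡811, 811^2≡155, 811^4≡2347, 811^8≡2197, 811^16≡3454, 811^32≡3603, 811^64≡100, 811^128≡2774, 811^256≡2999, 811^512≡1244
973 = 512 + 256 + 128 + 64 + 8 + 4 + 1, so 811^973 ≡ 1244·2999·2774·100·2197·2347·811 ≡ 2816 (mod 3613)
1665·2816 = 4688640 ≡ 2579 (mod 3613)
3255 ≠ 2579; the check fails.

invalid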